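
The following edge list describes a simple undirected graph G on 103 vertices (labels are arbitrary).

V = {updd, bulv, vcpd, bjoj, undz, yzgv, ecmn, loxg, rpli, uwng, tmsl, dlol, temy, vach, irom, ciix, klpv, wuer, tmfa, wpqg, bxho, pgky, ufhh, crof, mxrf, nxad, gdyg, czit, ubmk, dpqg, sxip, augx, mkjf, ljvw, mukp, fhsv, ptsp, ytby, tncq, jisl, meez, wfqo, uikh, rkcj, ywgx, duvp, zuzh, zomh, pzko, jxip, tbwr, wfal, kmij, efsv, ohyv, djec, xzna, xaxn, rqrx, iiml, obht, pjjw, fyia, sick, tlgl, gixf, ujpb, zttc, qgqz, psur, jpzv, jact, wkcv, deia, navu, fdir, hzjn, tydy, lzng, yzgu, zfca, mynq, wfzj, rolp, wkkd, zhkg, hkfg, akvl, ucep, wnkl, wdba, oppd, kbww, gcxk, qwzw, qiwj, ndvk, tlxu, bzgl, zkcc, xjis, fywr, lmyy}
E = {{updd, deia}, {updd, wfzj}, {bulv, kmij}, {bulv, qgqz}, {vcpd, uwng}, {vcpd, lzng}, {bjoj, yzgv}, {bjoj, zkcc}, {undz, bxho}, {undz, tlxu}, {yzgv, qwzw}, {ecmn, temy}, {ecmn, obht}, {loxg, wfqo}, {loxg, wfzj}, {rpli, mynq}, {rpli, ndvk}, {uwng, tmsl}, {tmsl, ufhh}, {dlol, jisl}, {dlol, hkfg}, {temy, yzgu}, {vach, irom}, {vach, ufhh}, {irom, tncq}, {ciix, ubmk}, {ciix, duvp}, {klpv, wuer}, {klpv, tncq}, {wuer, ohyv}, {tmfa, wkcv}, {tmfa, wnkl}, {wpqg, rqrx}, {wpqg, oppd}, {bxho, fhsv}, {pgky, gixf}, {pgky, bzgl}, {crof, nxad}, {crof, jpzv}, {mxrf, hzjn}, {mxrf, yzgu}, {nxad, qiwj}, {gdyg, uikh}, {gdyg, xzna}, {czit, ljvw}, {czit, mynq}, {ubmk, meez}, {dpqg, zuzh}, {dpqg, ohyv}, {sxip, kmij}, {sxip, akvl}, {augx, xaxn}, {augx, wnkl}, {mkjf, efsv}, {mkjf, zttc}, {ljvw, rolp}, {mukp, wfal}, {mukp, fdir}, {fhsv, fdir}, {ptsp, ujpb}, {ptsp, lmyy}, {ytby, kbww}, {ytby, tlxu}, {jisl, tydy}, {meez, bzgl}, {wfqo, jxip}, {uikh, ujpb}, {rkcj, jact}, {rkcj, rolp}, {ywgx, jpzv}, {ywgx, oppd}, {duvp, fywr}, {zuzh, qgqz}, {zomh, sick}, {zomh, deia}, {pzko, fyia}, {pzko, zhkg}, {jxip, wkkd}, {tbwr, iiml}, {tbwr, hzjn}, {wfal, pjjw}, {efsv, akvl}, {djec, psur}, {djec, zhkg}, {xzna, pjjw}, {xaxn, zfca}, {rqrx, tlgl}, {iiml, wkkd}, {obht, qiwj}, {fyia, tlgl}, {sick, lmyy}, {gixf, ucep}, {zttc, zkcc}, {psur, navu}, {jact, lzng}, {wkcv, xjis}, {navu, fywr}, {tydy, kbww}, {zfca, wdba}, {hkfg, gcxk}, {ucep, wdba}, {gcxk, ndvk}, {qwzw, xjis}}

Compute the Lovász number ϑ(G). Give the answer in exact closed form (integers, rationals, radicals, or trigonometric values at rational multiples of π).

103*cos(pi/103)/(cos(pi/103) + 1)

Vertex gixf has 2 neighbors: pgky, ucep.
Vertex obht has 2 neighbors: ecmn, qiwj.
N(ptsp) = {ujpb, lmyy}, |N(ptsp)| = 2.
N(xjis) = {wkcv, qwzw}, |N(xjis)| = 2.
103-vertex 2-regular graph: the odd cycle C_{103}.
The 52 distinct eigenvalues: [2.0, 1.996, 1.985, 1.967, 1.941, 1.908, 1.868, 1.82, 1.767, 1.706, 1.639, 1.566, 1.488, 1.403, 1.314, 1.22, 1.121, 1.018, 0.911, 0.8, 0.687, 0.571, 0.454, 0.334, 0.213, 0.091, -0.03, -0.152, -0.274, -0.394, -0.513, -0.63, -0.744, -0.856, -0.965, -1.07, -1.171, -1.267, -1.359, -1.446, -1.528, -1.604, -1.673, -1.737, -1.794, -1.845, -1.888, -1.925, -1.955, -1.977, -1.992, -1.999].
−103·(-2*cos(pi/103)) / ((2)−(-2*cos(pi/103))) = 103*cos(pi/103)/(cos(pi/103) + 1) = ϑ(G).
≈ 51.4880205 (to 7 d.p.).
Sandwich: α(G)=51 ≤ ϑ(G)=103*cos(pi/103)/(cos(pi/103) + 1) ≤ χ(Ḡ)=52 (both strict).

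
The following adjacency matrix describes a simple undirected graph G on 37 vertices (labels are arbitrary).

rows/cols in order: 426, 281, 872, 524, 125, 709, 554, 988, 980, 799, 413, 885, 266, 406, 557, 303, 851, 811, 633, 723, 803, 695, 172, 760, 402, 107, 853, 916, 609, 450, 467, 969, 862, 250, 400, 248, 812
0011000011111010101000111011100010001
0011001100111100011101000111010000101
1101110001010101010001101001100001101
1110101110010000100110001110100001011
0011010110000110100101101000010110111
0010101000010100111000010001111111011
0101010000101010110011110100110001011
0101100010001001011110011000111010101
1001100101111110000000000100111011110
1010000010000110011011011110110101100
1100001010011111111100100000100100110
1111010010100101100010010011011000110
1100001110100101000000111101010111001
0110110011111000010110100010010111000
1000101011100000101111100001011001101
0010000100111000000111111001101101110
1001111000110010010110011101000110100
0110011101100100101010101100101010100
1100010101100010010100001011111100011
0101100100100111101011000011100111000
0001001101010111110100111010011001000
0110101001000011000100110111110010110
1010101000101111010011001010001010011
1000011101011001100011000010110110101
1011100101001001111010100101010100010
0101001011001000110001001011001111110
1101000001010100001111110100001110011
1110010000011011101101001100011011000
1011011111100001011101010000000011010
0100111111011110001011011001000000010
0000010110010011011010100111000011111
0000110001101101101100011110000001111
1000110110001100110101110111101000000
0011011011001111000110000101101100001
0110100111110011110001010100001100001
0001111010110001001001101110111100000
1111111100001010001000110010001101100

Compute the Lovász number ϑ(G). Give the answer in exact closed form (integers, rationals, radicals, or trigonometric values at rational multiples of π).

sqrt(37)

deg(303) = 18; N(303) = {872, 988, 413, 885, 266, 723, 803, 695, 172, 760, 402, 916, 609, 467, 969, 250, 400, 248}.
deg(862) = 18; N(862) = {426, 125, 709, 988, 980, 266, 406, 851, 811, 723, 695, 172, 760, 107, 853, 916, 609, 467}.
deg(609) = 18; N(609) = {426, 872, 524, 709, 554, 988, 980, 799, 413, 303, 811, 633, 723, 695, 760, 862, 250, 248}.
Vertex 281 has 18 neighbors: 872, 524, 554, 988, 413, 885, 266, 406, 811, 633, 723, 695, 107, 853, 916, 450, 400, 812.
37-vertex 18-regular graph: SR(37,18,8,9) — a Paley graph.
A has 3 distinct eigenvalues ≈ [18.0, 2.5414, -3.5414].
Lovász: ϑ = −37(-sqrt(37)/2 - 1/2)/(18+-(-sqrt(37)/2 - 1/2)) = sqrt(37).
Numerically 6.082762530.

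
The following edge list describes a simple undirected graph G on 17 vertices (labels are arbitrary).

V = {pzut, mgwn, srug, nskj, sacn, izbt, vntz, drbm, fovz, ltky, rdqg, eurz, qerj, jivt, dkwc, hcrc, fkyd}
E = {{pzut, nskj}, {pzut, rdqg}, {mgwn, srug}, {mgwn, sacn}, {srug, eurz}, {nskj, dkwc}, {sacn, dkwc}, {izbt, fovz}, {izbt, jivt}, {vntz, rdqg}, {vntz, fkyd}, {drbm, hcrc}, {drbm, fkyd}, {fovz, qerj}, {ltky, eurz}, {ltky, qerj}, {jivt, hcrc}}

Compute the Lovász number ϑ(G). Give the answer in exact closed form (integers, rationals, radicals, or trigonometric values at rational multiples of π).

deg(eurz) = 2; N(eurz) = {srug, ltky}.
deg(hcrc) = 2; N(hcrc) = {drbm, jivt}.
Vertex fkyd has 2 neighbors: vntz, drbm.
Vertex rdqg has 2 neighbors: pzut, vntz.
Regular of degree 2 on 17 vertices: a single 17-cycle (edge-transitive).
spec(A) ≈ [2.0, 1.86494, 1.47802, 0.89148, 0.18454, -0.54733, -1.20527, -1.70043, -1.96595] (distinct, 5 d.p.).
ϑ = −N·λ_min/(λ_max−λ_min) = −17·(-2*cos(pi/17))/(2−(-2*cos(pi/17))) = 17*cos(pi/17)/(cos(pi/17) + 1).
= 8.427014314… (decimal).
α=8, χ(Ḡ)=9; ϑ=17*cos(pi/17)/(cos(pi/17) + 1) lies between (both strict).

17*cos(pi/17)/(cos(pi/17) + 1)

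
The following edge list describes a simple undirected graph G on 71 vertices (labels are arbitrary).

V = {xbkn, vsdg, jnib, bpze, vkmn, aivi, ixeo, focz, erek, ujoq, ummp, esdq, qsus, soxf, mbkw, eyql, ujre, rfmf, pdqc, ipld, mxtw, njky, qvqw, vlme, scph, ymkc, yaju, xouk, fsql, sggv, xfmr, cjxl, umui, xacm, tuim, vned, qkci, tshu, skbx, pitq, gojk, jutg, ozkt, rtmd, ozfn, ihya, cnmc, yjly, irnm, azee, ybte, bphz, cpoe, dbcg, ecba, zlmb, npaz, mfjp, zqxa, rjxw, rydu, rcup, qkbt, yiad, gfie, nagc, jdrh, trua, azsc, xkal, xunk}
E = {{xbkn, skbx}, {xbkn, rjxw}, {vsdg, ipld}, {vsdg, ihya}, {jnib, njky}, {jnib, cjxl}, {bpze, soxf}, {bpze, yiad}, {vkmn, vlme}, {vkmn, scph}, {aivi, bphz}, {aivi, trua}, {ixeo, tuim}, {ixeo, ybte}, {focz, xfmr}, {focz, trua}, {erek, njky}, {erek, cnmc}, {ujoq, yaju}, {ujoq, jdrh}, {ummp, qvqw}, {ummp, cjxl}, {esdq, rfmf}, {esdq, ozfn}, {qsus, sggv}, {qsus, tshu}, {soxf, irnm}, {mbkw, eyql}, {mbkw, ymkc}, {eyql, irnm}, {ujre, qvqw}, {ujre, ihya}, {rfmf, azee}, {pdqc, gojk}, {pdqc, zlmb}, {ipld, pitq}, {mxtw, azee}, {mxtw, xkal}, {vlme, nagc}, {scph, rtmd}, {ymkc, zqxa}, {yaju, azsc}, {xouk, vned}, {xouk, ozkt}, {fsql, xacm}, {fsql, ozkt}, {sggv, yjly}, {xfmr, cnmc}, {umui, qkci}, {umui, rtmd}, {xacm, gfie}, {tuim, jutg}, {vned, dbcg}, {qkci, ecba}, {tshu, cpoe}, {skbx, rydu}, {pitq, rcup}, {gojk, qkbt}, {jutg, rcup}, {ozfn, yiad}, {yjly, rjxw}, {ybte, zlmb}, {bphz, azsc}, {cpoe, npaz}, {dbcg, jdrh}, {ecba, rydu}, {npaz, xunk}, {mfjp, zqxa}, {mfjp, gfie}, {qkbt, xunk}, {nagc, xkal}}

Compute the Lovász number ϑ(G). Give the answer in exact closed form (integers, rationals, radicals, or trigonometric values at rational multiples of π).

71*cos(pi/71)/(cos(pi/71) + 1)

Vertex dbcg has 2 neighbors: vned, jdrh.
N(trua) = {aivi, focz}, |N(trua)| = 2.
N(rtmd) = {scph, umui}, |N(rtmd)| = 2.
N(cnmc) = {erek, xfmr}, |N(cnmc)| = 2.
2-regular, N=71; this is C_{71}, the 71-cycle.
Distinct eigenvalues (to 5 d.p.): [2.0, 1.99217, 1.96876, 1.92993, 1.876, 1.80739, 1.72463, 1.62837, 1.51937, 1.39848, 1.26665, 1.1249, 0.97435, 0.81617, 0.6516, 0.48194, 0.3085, 0.13265, -0.04424, -0.22079, -0.3956, -0.56732, -0.7346, -0.89613, -1.05065, -1.19694, -1.33387, -1.46036, -1.57542, -1.67814, -1.76774, -1.8435, -1.90483, -1.95125, -1.98241, -1.99804].
−71·(-2*cos(pi/71)) / ((2)−(-2*cos(pi/71))) = 71*cos(pi/71)/(cos(pi/71) + 1) = ϑ(G).
Numerically 35.4826.
Sandwich: α(G)=35 ≤ ϑ(G)=71*cos(pi/71)/(cos(pi/71) + 1) ≤ χ(Ḡ)=36 (both strict).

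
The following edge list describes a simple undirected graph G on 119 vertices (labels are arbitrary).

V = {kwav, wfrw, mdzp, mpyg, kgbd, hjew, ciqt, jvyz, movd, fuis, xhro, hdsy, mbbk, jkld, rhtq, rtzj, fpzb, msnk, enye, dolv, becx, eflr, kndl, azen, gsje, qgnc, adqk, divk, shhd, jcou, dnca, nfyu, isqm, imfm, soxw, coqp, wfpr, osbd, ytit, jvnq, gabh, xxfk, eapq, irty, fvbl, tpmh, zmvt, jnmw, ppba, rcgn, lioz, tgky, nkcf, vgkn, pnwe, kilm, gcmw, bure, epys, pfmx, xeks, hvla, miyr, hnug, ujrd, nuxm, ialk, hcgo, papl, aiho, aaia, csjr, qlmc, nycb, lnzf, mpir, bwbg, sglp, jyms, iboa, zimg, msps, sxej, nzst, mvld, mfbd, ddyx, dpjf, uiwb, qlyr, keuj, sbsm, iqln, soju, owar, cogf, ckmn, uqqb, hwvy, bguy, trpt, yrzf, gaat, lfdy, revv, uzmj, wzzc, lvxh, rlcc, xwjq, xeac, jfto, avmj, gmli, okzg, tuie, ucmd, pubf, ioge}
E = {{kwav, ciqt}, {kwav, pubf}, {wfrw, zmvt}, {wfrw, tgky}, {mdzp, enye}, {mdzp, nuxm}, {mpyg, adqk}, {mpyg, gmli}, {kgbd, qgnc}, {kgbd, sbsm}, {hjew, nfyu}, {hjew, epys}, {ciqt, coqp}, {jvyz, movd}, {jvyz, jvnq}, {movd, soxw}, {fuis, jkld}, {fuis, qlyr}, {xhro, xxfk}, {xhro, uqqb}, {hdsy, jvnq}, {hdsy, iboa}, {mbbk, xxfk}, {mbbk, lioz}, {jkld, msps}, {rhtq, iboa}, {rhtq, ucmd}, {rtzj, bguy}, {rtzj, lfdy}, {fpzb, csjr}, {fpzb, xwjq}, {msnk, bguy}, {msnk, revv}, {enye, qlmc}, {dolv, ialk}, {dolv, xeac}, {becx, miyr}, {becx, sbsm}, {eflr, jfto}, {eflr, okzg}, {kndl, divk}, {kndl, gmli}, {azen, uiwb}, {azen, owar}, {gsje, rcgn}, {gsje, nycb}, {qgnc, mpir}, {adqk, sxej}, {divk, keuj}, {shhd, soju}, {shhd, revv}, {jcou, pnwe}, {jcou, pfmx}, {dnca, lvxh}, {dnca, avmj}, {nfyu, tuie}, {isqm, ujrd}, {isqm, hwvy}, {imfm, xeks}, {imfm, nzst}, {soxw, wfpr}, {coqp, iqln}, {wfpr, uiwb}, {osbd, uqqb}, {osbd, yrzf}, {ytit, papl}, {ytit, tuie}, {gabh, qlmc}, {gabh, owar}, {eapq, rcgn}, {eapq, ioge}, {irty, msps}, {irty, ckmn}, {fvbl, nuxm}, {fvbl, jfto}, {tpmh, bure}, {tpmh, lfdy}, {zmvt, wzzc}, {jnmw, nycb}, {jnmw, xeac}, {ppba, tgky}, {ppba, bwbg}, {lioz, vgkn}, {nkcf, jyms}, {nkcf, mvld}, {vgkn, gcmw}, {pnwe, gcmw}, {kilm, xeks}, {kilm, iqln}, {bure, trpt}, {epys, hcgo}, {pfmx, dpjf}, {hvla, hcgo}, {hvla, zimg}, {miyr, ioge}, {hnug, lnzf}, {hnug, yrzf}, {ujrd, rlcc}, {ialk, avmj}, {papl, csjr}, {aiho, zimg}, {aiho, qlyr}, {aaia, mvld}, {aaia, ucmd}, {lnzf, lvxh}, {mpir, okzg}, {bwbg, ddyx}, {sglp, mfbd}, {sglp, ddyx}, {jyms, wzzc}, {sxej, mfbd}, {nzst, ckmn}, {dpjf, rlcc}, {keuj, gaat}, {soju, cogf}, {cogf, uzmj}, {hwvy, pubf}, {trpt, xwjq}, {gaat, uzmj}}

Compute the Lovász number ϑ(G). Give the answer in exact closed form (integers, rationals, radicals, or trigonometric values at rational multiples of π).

119*cos(pi/119)/(cos(pi/119) + 1)

deg(ckmn) = 2; N(ckmn) = {irty, nzst}.
N(revv) = {msnk, shhd}, |N(revv)| = 2.
deg(gcmw) = 2; N(gcmw) = {vgkn, pnwe}.
Vertex hcgo has 2 neighbors: epys, hvla.
2-regular, N=119; a single 119-cycle (edge-transitive).
spec(A) ≈ [2.0, 1.997213, 1.988859, 1.974962, 1.95556, 1.930708, 1.900475, 1.864944, 1.824216, 1.778403, 1.727634, 1.672049, 1.611804, 1.547067, 1.478018, 1.404849, 1.327765, 1.24698, 1.162719, 1.075218, 0.984719, 0.891477, 0.795749, 0.697804, 0.597914, 0.496357, 0.393417, 0.28938, 0.184537, 0.079179, -0.026399, -0.131904, -0.237041, -0.341517, -0.445042, -0.547326, -0.648085, -0.747037, -0.843907, -0.938425, -1.030328, -1.119358, -1.205269, -1.287821, -1.366783, -1.441936, -1.51307, -1.579986, -1.642499, -1.700434, -1.75363, -1.801938, -1.845223, -1.883366, -1.916259, -1.943812, -1.965946, -1.982601, -1.993731, -1.999303] (distinct, 6 d.p.).
ϑ = −N·λ_min/(λ_max−λ_min) = −119·(-2*cos(pi/119))/(2−(-2*cos(pi/119))) = 119*cos(pi/119)/(cos(pi/119) + 1).
≈ 59.48963 (to 5 d.p.).
α=59, χ(Ḡ)=60; ϑ=119*cos(pi/119)/(cos(pi/119) + 1) lies between (both strict).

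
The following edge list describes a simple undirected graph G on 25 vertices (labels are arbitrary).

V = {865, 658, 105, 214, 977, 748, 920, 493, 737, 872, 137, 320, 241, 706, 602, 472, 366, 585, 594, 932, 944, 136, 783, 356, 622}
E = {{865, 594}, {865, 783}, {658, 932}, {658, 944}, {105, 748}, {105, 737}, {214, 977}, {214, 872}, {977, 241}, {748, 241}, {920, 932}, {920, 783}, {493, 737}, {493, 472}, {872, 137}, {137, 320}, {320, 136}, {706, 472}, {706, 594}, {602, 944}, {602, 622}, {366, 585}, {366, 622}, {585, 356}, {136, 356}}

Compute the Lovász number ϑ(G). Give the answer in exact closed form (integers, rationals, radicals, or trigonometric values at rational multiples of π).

deg(214) = 2; N(214) = {977, 872}.
deg(472) = 2; N(472) = {493, 706}.
deg(622) = 2; N(622) = {602, 366}.
deg(594) = 2; N(594) = {865, 706}.
2-regular, N=25; this is C_{25}, the 25-cycle.
A has 13 distinct eigenvalues ≈ [2.0, 1.937166, 1.752613, 1.457937, 1.071654, 0.618034, 0.125581, -0.374763, -0.851559, -1.274848, -1.618034, -1.859553, -1.984229].
ϑ = −N·λ_min/(λ_max−λ_min) = −25·(-2*cos(pi/25))/(2−(-2*cos(pi/25))) = 25*cos(pi/25)/(cos(pi/25) + 1).
≈ 12.4505218 (to 7 d.p.).
Check 12 ≤ 25*cos(pi/25)/(cos(pi/25) + 1) ≤ 13: both strict.

25*cos(pi/25)/(cos(pi/25) + 1)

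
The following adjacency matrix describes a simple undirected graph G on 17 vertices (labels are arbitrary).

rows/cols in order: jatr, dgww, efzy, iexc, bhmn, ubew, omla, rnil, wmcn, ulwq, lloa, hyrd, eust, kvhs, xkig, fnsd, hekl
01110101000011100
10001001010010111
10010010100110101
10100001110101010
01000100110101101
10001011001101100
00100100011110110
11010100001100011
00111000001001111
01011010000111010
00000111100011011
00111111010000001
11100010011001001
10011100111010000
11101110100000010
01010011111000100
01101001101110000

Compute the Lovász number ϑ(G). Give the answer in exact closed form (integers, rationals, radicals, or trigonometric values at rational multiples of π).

sqrt(17)

N(efzy) = {jatr, iexc, omla, wmcn, hyrd, eust, xkig, hekl}, |N(efzy)| = 8.
Vertex eust has 8 neighbors: jatr, dgww, efzy, omla, ulwq, lloa, kvhs, hekl.
N(lloa) = {ubew, omla, rnil, wmcn, eust, kvhs, fnsd, hekl}, |N(lloa)| = 8.
deg(omla) = 8; N(omla) = {efzy, ubew, ulwq, lloa, hyrd, eust, xkig, fnsd}.
Regular of degree 8 on 17 vertices: SR(17,8,3,4) — a Paley graph.
The 3 distinct eigenvalues: [8.0, 1.56155, -2.56155].
Lovász (edge-transitive): ϑ = −17·(-sqrt(17)/2 - 1/2)/((8)−(-sqrt(17)/2 - 1/2)) = sqrt(17).
≈ 4.1231 (to 4 d.p.).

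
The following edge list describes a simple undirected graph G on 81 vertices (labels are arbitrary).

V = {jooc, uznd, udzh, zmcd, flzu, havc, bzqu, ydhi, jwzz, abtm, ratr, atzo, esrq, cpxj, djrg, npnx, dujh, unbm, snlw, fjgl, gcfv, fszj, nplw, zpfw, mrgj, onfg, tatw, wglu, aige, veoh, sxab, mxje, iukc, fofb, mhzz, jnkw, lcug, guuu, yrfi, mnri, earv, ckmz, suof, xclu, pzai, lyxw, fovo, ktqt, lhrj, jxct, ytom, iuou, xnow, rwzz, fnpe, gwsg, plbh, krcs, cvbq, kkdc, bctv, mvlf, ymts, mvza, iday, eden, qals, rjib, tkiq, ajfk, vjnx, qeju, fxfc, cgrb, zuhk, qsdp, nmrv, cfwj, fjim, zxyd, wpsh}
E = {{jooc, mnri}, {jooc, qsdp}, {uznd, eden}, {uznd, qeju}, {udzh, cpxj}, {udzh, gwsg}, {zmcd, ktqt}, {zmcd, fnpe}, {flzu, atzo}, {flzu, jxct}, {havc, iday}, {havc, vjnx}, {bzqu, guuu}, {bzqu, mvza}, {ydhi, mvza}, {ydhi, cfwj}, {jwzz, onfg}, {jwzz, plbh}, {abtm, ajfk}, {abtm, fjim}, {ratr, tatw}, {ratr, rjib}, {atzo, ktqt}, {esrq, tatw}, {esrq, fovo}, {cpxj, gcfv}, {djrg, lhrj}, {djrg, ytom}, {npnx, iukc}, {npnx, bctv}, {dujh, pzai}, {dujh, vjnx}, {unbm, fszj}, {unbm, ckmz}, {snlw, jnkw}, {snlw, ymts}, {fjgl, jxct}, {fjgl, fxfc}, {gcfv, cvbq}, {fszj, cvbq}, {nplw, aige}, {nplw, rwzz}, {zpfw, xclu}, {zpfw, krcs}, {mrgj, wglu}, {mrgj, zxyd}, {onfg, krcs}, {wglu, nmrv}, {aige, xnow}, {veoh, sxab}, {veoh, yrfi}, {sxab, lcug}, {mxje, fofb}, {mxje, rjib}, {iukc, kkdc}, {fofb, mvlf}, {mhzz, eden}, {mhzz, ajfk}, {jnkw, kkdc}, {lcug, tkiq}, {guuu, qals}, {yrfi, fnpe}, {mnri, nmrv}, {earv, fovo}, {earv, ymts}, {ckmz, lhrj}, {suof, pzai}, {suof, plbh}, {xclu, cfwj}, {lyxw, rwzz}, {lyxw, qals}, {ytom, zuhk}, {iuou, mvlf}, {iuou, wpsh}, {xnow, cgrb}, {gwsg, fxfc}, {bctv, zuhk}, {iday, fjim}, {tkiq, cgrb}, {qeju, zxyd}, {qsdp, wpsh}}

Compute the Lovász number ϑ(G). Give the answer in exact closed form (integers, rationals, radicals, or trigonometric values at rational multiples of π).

81*cos(pi/81)/(cos(pi/81) + 1)

Vertex bzqu has 2 neighbors: guuu, mvza.
Vertex nmrv has 2 neighbors: wglu, mnri.
N(havc) = {iday, vjnx}, |N(havc)| = 2.
N(mnri) = {jooc, nmrv}, |N(mnri)| = 2.
G on 81 vertices is 2-regular; this is C_{81}, the 81-cycle.
The 41 distinct eigenvalues: [2.0, 1.994, 1.976, 1.946, 1.904, 1.851, 1.787, 1.712, 1.627, 1.532, 1.428, 1.315, 1.194, 1.066, 0.932, 0.792, 0.647, 0.499, 0.347, 0.194, 0.039, -0.116, -0.271, -0.423, -0.574, -0.72, -0.863, -1.0, -1.131, -1.256, -1.372, -1.481, -1.581, -1.671, -1.751, -1.821, -1.879, -1.927, -1.963, -1.986, -1.998].
ϑ = −N·λ_min/(λ_max−λ_min) = −81·(-2*cos(pi/81))/(2−(-2*cos(pi/81))) = 81*cos(pi/81)/(cos(pi/81) + 1).
Numerically 40.4847653.
Sandwich: α(G)=40 ≤ ϑ(G)=81*cos(pi/81)/(cos(pi/81) + 1) ≤ χ(Ḡ)=41 (both strict).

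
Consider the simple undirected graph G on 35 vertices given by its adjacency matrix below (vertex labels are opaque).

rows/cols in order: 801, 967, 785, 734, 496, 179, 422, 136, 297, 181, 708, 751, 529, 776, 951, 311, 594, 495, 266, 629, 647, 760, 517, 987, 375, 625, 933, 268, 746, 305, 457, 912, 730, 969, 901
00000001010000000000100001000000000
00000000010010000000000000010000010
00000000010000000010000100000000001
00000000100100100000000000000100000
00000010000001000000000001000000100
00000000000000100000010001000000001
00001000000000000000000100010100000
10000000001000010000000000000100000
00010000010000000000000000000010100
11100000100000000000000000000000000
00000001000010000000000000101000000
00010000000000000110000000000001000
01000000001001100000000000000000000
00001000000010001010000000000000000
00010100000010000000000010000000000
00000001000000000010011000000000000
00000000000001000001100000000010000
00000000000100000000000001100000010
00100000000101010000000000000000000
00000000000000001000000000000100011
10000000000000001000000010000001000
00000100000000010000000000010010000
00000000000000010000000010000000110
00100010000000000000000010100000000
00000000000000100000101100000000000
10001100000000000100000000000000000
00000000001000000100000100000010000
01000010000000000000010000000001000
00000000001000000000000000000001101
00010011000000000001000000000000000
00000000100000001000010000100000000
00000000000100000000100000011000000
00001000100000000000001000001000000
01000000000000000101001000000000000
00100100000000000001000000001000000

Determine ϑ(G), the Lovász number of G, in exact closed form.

N(517) = {311, 375, 730, 969}, |N(517)| = 4.
N(708) = {136, 529, 933, 746}, |N(708)| = 4.
N(912) = {751, 647, 268, 746}, |N(912)| = 4.
deg(730) = 4; N(730) = {496, 297, 517, 746}.
35-vertex 4-regular graph: Kneser-type, 3-subsets of [7].
A has 4 distinct eigenvalues ≈ [4.0, 2.0, -1.0, -3.0].
Lovász (edge-transitive): ϑ = −35·(-3)/((4)−(-3)) = 15.
ϑ(G) ≈ 15.00000000.

15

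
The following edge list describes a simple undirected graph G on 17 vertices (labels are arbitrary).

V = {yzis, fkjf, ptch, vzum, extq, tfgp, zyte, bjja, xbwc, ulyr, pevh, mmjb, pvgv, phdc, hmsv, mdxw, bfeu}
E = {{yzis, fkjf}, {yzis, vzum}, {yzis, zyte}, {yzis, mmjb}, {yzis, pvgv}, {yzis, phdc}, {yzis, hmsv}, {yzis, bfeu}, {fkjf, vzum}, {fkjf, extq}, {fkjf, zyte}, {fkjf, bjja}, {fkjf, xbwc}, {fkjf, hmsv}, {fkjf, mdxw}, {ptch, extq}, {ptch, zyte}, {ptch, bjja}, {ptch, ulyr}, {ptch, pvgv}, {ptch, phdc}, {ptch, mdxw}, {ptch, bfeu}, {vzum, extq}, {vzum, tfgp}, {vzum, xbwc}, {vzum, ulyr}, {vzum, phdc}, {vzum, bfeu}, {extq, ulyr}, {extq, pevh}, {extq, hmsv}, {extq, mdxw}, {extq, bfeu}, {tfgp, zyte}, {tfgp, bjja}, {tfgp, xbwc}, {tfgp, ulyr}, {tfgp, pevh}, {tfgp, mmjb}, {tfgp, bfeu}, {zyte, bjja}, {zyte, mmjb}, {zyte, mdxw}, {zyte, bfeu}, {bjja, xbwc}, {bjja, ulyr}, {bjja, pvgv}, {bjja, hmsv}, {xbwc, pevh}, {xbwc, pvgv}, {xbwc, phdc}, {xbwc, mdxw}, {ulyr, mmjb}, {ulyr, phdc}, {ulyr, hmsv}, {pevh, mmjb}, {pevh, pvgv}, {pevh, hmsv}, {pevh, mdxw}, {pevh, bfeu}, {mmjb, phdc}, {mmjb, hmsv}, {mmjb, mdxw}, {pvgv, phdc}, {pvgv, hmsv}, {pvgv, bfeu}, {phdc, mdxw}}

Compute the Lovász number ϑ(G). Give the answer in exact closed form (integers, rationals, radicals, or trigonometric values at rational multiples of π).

N(pvgv) = {yzis, ptch, bjja, xbwc, pevh, phdc, hmsv, bfeu}, |N(pvgv)| = 8.
Vertex pevh has 8 neighbors: extq, tfgp, xbwc, mmjb, pvgv, hmsv, mdxw, bfeu.
N(tfgp) = {vzum, zyte, bjja, xbwc, ulyr, pevh, mmjb, bfeu}, |N(tfgp)| = 8.
deg(yzis) = 8; N(yzis) = {fkjf, vzum, zyte, mmjb, pvgv, phdc, hmsv, bfeu}.
deg(v) = 8 for all v (|V|=17); Paley(17): SR with (k,λ,μ)=(8,3,4).
The 3 distinct eigenvalues: [8.0, 1.56155, -2.56155].
λ_max=8, λ_min=-sqrt(17)/2 - 1/2; ϑ = −17·λ_min/(λ_max−λ_min) = sqrt(17).
Numerically 4.12311.

sqrt(17)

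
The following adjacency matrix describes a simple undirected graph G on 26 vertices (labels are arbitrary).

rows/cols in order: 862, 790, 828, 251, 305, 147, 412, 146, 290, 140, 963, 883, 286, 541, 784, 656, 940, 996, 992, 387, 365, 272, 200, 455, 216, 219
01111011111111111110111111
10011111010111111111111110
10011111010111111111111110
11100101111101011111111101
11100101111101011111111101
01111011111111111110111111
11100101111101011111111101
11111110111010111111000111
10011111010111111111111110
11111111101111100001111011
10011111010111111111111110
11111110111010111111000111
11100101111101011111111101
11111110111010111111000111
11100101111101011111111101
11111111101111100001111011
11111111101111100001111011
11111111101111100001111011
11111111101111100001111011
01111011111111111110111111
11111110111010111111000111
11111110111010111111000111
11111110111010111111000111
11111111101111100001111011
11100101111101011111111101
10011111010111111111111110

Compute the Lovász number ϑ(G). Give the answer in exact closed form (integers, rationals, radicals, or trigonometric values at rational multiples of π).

Vertex 200 has 20 neighbors: 862, 790, 828, 251, 305, 147, 412, 290, 140, 963, 286, 784, 656, 940, 996, 992, 387, 455, 216, 219.
deg(387) = 23; N(387) = {790, 828, 251, 305, 412, 146, 290, 140, 963, 883, 286, 541, 784, 656, 940, 996, 992, 365, 272, 200, 455, 216, 219}.
Vertex 146 has 20 neighbors: 862, 790, 828, 251, 305, 147, 412, 290, 140, 963, 286, 784, 656, 940, 996, 992, 387, 455, 216, 219.
N(541) = {862, 790, 828, 251, 305, 147, 412, 290, 140, 963, 286, 784, 656, 940, 996, 992, 387, 455, 216, 219}, |N(541)| = 20.
Complete multipartite on [6, 6, 6, 5, 3]: sandwich collapses at ϑ=6.
Numerically 6.000000000.
Lovász sandwich 6 ≤ 6 ≤ 6: collapsed.

6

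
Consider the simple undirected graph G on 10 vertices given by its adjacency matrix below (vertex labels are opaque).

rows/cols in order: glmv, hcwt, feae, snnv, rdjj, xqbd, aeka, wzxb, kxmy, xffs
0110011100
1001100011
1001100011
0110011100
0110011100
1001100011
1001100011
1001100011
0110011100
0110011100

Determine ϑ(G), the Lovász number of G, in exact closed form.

5

N(snnv) = {hcwt, feae, xqbd, aeka, wzxb}, |N(snnv)| = 5.
deg(hcwt) = 5; N(hcwt) = {glmv, snnv, rdjj, kxmy, xffs}.
N(xffs) = {hcwt, feae, xqbd, aeka, wzxb}, |N(xffs)| = 5.
deg(wzxb) = 5; N(wzxb) = {glmv, snnv, rdjj, kxmy, xffs}.
K_{5,5} (perfect); ϑ(G) = α(G) = max{5,5} = 5.
= 5.0000… (decimal).
Check 5 ≤ 5 ≤ 5: collapsed.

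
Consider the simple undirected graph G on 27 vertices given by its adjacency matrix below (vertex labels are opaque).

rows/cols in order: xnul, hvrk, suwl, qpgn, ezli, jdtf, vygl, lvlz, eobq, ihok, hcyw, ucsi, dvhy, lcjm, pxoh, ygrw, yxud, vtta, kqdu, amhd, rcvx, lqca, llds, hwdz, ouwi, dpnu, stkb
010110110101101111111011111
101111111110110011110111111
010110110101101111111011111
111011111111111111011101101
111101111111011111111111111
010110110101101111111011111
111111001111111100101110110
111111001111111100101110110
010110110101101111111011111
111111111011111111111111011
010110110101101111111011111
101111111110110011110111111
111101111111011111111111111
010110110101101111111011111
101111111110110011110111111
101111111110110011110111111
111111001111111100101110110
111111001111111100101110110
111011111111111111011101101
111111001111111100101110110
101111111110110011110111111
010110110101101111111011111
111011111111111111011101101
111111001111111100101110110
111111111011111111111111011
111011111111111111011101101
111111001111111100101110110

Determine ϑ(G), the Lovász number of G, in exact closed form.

7

Vertex lcjm has 20 neighbors: hvrk, qpgn, ezli, vygl, lvlz, ihok, ucsi, dvhy, pxoh, ygrw, yxud, vtta, kqdu, amhd, rcvx, llds, hwdz, ouwi, dpnu, stkb.
Vertex amhd has 20 neighbors: xnul, hvrk, suwl, qpgn, ezli, jdtf, eobq, ihok, hcyw, ucsi, dvhy, lcjm, pxoh, ygrw, kqdu, rcvx, lqca, llds, ouwi, dpnu.
N(hcyw) = {hvrk, qpgn, ezli, vygl, lvlz, ihok, ucsi, dvhy, pxoh, ygrw, yxud, vtta, kqdu, amhd, rcvx, llds, hwdz, ouwi, dpnu, stkb}, |N(hcyw)| = 20.
Vertex xnul has 20 neighbors: hvrk, qpgn, ezli, vygl, lvlz, ihok, ucsi, dvhy, pxoh, ygrw, yxud, vtta, kqdu, amhd, rcvx, llds, hwdz, ouwi, dpnu, stkb.
Complete 6-partite, parts [7, 7, 5, 4, 2, 2]: perfect, ϑ = α = 7.
= 7.0000… (decimal).
α=7, χ(Ḡ)=7; ϑ=7 lies between (collapsed).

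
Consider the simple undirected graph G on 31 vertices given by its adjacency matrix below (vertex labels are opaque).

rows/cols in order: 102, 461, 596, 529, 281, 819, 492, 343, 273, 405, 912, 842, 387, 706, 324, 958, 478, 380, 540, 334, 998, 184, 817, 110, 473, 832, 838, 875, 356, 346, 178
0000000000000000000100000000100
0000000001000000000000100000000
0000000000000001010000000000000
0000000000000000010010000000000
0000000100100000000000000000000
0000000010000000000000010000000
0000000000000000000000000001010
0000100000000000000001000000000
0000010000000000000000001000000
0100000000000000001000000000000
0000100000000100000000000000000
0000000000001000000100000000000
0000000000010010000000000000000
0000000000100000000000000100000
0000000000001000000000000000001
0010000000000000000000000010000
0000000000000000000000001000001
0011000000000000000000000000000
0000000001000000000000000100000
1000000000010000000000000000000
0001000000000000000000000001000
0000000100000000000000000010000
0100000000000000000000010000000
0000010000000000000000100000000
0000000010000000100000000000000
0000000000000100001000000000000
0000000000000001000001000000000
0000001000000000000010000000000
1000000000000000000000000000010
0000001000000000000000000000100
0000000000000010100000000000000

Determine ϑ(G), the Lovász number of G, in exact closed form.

31*cos(pi/31)/(cos(pi/31) + 1)

N(461) = {405, 817}, |N(461)| = 2.
N(178) = {324, 478}, |N(178)| = 2.
N(184) = {343, 838}, |N(184)| = 2.
deg(102) = 2; N(102) = {334, 356}.
Regular of degree 2 on 31 vertices: the odd cycle C_{31}.
Distinct eigenvalues (to 5 d.p.): [2.0, 1.95906, 1.83792, 1.64153, 1.37793, 1.05793, 0.69461, 0.30286, -0.1013, -0.50131, -0.88079, -1.22421, -1.51752, -1.74869, -1.90828, -1.98974].
With N=31: ϑ(G) = 31·(-(-1)*2*cos(pi/31))/(2−(-2*cos(pi/31))) = 31*cos(pi/31)/(cos(pi/31) + 1).
ϑ(G) ≈ 15.460135.
15 ≤ 31*cos(pi/31)/(cos(pi/31) + 1) ≤ 16: both strict.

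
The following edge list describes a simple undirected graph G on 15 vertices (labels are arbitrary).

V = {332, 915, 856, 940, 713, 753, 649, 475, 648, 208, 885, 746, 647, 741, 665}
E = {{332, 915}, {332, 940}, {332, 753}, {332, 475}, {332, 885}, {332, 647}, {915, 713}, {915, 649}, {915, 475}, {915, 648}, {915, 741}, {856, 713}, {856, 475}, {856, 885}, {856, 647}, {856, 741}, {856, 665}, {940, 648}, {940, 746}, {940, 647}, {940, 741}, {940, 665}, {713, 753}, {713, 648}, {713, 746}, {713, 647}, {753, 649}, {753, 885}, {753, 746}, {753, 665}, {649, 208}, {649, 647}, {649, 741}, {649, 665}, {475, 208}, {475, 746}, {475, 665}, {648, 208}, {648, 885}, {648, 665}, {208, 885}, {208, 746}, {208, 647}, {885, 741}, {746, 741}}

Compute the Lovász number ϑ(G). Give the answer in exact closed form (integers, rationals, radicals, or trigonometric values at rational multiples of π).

deg(475) = 6; N(475) = {332, 915, 856, 208, 746, 665}.
N(856) = {713, 475, 885, 647, 741, 665}, |N(856)| = 6.
deg(648) = 6; N(648) = {915, 940, 713, 208, 885, 665}.
N(647) = {332, 856, 940, 713, 649, 208}, |N(647)| = 6.
Regular of degree 6 on 15 vertices: Kneser-type, 2-subsets of [6].
A has 3 distinct eigenvalues ≈ [6.0, 1.0, -3.0].
λ_max=6, λ_min=-3; ϑ = −15·λ_min/(λ_max−λ_min) = 5.
= 5.000000… (decimal).

5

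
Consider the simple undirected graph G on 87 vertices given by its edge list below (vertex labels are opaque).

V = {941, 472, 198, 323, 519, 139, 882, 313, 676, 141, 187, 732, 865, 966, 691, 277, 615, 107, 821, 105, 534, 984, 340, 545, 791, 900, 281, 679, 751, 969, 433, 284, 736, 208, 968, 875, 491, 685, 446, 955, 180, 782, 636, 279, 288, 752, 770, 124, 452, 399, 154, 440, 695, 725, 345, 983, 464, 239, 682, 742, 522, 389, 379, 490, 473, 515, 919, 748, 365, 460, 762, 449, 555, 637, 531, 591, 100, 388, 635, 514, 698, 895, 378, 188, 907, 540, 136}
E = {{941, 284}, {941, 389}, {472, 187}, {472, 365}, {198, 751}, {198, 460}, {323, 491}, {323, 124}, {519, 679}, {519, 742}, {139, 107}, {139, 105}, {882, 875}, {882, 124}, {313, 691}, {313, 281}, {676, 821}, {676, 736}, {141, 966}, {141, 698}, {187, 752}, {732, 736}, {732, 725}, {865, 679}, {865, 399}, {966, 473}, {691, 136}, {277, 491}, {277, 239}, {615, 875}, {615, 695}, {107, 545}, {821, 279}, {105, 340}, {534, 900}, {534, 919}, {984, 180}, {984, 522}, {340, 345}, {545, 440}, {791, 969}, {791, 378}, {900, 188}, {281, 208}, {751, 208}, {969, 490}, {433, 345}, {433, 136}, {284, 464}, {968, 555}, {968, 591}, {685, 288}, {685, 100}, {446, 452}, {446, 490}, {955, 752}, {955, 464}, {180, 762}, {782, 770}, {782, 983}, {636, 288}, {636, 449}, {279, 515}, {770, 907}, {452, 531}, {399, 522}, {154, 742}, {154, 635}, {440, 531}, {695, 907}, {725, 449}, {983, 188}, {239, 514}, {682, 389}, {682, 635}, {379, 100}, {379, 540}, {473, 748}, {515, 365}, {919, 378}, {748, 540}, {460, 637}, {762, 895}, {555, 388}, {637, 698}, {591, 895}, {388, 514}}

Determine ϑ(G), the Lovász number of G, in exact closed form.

87*cos(pi/87)/(cos(pi/87) + 1)

Vertex 490 has 2 neighbors: 969, 446.
N(732) = {736, 725}, |N(732)| = 2.
N(955) = {752, 464}, |N(955)| = 2.
N(637) = {460, 698}, |N(637)| = 2.
87-vertex 2-regular graph: the odd cycle C_{87}.
spec(A) ≈ [2.0, 1.995, 1.979, 1.953, 1.917, 1.871, 1.815, 1.75, 1.675, 1.592, 1.501, 1.401, 1.295, 1.181, 1.062, 0.937, 0.807, 0.673, 0.535, 0.395, 0.252, 0.108, -0.036, -0.18, -0.324, -0.465, -0.604, -0.74, -0.872, -1.0, -1.122, -1.239, -1.349, -1.452, -1.547, -1.635, -1.714, -1.784, -1.844, -1.895, -1.936, -1.967, -1.988, -1.999] (distinct, 3 d.p.).
Lovász: ϑ = −87(-2*cos(pi/87))/(2+-(-1)*2*cos(pi/87)) = 87*cos(pi/87)/(cos(pi/87) + 1).
ϑ(G) ≈ 43.48582.
Sandwich: α(G)=43 ≤ ϑ(G)=87*cos(pi/87)/(cos(pi/87) + 1) ≤ χ(Ḡ)=44 (both strict).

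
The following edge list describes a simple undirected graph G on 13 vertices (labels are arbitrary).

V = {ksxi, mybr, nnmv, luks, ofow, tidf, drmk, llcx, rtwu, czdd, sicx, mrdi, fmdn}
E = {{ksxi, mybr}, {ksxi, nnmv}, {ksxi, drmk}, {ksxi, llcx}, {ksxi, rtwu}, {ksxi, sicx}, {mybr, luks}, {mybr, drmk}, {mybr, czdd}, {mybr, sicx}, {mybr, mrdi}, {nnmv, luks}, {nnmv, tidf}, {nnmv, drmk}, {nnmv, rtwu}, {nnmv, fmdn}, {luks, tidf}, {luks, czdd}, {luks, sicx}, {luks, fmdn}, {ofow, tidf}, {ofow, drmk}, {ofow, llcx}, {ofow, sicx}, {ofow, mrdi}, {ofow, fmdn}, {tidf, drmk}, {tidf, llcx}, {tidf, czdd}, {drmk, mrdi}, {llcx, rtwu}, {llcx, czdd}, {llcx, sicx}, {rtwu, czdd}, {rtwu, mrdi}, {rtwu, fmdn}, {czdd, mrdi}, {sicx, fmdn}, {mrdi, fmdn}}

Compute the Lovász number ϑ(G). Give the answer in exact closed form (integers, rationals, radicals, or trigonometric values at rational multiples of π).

sqrt(13)

Vertex sicx has 6 neighbors: ksxi, mybr, luks, ofow, llcx, fmdn.
Vertex ksxi has 6 neighbors: mybr, nnmv, drmk, llcx, rtwu, sicx.
Vertex nnmv has 6 neighbors: ksxi, luks, tidf, drmk, rtwu, fmdn.
Vertex drmk has 6 neighbors: ksxi, mybr, nnmv, ofow, tidf, mrdi.
6-regular, N=13; strongly regular (13,6,2,3).
The 3 distinct eigenvalues: [6.0, 1.3028, -2.3028].
−13·(-sqrt(13)/2 - 1/2) / ((6)−(-sqrt(13)/2 - 1/2)) = sqrt(13) = ϑ(G).
ϑ(G) ≈ 3.605551.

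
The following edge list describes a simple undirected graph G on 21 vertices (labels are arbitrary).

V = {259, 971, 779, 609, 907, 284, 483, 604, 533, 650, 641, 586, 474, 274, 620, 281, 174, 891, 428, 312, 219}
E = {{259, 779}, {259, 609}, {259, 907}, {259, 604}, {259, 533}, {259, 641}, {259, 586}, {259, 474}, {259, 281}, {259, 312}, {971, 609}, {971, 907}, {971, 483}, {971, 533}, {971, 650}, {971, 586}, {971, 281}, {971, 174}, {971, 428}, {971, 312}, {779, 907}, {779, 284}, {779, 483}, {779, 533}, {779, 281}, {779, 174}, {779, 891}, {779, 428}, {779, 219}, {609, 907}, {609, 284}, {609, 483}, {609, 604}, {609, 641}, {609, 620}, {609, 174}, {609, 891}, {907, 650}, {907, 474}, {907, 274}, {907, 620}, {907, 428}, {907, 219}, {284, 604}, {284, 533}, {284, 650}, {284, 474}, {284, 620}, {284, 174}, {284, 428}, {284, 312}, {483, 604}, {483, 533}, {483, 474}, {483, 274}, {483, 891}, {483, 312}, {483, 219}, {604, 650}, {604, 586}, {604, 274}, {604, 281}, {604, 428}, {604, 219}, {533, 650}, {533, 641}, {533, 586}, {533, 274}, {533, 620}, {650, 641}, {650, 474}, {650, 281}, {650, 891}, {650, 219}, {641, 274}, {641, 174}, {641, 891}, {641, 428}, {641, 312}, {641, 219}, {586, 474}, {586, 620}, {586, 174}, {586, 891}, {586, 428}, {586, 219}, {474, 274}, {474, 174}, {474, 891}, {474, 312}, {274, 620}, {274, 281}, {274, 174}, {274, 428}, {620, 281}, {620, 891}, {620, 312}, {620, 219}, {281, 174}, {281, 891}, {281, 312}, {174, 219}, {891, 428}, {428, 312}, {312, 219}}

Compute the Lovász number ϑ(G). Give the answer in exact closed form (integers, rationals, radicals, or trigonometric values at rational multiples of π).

6

Vertex 604 has 10 neighbors: 259, 609, 284, 483, 650, 586, 274, 281, 428, 219.
deg(586) = 10; N(586) = {259, 971, 604, 533, 474, 620, 174, 891, 428, 219}.
deg(312) = 10; N(312) = {259, 971, 284, 483, 641, 474, 620, 281, 428, 219}.
Vertex 259 has 10 neighbors: 779, 609, 907, 604, 533, 641, 586, 474, 281, 312.
Every vertex has degree 10 (N=21); Kneser K(7,2) on C(7,2)=21 vertices.
Distinct eigenvalues (to 5 d.p.): [10.0, 1.0, -4.0].
Lovász (edge-transitive): ϑ = −21·(-4)/((10)−(-4)) = 6.
Numerically 6.0000000.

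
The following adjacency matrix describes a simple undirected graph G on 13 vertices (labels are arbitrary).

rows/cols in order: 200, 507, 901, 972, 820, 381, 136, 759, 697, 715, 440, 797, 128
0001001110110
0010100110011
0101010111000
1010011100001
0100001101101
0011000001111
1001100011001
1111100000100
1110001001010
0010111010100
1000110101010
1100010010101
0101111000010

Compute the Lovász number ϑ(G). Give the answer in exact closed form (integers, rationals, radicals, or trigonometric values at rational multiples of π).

deg(820) = 6; N(820) = {507, 136, 759, 715, 440, 128}.
Vertex 972 has 6 neighbors: 200, 901, 381, 136, 759, 128.
N(440) = {200, 820, 381, 759, 715, 797}, |N(440)| = 6.
Vertex 697 has 6 neighbors: 200, 507, 901, 136, 715, 797.
13-vertex 6-regular graph: Paley(13): SR with (k,λ,μ)=(6,2,3).
The 3 distinct eigenvalues: [6.0, 1.303, -2.303].
ϑ = −N·λ_min/(λ_max−λ_min) = −13·(-sqrt(13)/2 - 1/2)/(6−(-sqrt(13)/2 - 1/2)) = sqrt(13).
Numerically 3.60555128.

sqrt(13)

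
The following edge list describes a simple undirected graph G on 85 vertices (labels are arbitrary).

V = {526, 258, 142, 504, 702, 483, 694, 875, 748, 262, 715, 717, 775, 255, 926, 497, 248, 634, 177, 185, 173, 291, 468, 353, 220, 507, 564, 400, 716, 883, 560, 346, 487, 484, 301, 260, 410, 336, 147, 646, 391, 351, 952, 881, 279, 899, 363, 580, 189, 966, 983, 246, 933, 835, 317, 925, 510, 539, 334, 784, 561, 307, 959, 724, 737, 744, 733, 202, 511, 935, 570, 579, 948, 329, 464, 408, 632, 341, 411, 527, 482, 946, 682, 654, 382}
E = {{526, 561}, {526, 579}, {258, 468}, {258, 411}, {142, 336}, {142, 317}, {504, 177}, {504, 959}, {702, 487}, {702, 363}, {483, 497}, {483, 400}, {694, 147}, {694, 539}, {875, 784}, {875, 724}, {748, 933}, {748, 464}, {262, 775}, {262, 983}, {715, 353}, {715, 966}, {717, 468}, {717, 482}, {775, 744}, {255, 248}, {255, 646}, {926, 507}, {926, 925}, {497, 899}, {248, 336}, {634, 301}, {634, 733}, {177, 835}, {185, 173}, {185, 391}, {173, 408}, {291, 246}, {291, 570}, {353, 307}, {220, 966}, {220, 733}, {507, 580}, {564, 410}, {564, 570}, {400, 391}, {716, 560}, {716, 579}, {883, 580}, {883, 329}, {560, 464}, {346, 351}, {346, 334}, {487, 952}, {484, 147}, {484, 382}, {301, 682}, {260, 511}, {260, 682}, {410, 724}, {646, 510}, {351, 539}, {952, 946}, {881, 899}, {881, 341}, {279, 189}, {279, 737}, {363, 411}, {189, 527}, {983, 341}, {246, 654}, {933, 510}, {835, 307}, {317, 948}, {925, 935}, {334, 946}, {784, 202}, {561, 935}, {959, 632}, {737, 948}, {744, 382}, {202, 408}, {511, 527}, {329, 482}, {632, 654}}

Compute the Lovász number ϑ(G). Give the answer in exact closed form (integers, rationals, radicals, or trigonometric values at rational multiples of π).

N(933) = {748, 510}, |N(933)| = 2.
deg(925) = 2; N(925) = {926, 935}.
deg(983) = 2; N(983) = {262, 341}.
deg(646) = 2; N(646) = {255, 510}.
deg(v) = 2 for all v (|V|=85); connected 2-regular on 85 ⇒ C_{85}.
spec(A) ≈ [2.0, 1.9945, 1.9782, 1.951, 1.9132, 1.8649, 1.8065, 1.7382, 1.6604, 1.5735, 1.478, 1.3745, 1.2634, 1.1455, 1.0213, 0.8915, 0.7568, 0.618, 0.4759, 0.3311, 0.1845, 0.037, -0.1108, -0.258, -0.4038, -0.5473, -0.6879, -0.8247, -0.957, -1.0841, -1.2053, -1.3198, -1.4272, -1.5268, -1.618, -1.7004, -1.7735, -1.837, -1.8904, -1.9334, -1.9659, -1.9877, -1.9986] (distinct, 4 d.p.).
ϑ = −N·λ_min/(λ_max−λ_min) = −85·(-2*cos(pi/85))/(2−(-2*cos(pi/85))) = 85*cos(pi/85)/(cos(pi/85) + 1).
≈ 42.4854826 (to 7 d.p.).
Lovász sandwich 42 ≤ 85*cos(pi/85)/(cos(pi/85) + 1) ≤ 43: both strict.

85*cos(pi/85)/(cos(pi/85) + 1)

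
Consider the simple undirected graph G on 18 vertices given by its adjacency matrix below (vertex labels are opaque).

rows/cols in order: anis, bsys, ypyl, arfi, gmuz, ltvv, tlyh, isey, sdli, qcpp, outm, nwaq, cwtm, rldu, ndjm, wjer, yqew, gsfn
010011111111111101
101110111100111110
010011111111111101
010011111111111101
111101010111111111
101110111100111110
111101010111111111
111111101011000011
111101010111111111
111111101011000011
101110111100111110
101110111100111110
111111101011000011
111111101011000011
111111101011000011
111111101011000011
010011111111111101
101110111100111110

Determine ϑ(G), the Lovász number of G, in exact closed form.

deg(sdli) = 15; N(sdli) = {anis, bsys, ypyl, arfi, ltvv, isey, qcpp, outm, nwaq, cwtm, rldu, ndjm, wjer, yqew, gsfn}.
deg(wjer) = 12; N(wjer) = {anis, bsys, ypyl, arfi, gmuz, ltvv, tlyh, sdli, outm, nwaq, yqew, gsfn}.
deg(yqew) = 14; N(yqew) = {bsys, gmuz, ltvv, tlyh, isey, sdli, qcpp, outm, nwaq, cwtm, rldu, ndjm, wjer, gsfn}.
N(bsys) = {anis, ypyl, arfi, gmuz, tlyh, isey, sdli, qcpp, cwtm, rldu, ndjm, wjer, yqew}, |N(bsys)| = 13.
K_{6,5,4,3} (perfect); ϑ(G) = α(G) = max{6,5,4,3} = 6.
ϑ(G) ≈ 6.00000000.
Check 6 ≤ 6 ≤ 6: collapsed.

6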